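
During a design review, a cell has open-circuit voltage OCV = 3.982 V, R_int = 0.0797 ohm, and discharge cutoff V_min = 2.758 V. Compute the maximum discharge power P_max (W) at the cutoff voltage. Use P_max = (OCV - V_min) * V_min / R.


P_max = (OCV - V_min) * V_min / R = (3.982 - 2.758) * 2.758 / 0.0797 = 1.224 * 2.758 / 0.0797 = 42.36 W

42.36 W


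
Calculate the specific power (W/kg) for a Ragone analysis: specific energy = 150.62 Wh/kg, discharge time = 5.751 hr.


Specific power = 150.62 Wh/kg / 5.751 hr = 26.19 W/kg

26.19 W/kg


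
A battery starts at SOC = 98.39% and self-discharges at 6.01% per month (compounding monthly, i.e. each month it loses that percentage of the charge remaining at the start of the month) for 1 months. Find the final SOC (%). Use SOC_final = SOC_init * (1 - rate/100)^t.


decay = (1 - 6.01/100)^1 = 0.9399
SOC_final = 98.39 * 0.9399 = 92.48%

92.48%


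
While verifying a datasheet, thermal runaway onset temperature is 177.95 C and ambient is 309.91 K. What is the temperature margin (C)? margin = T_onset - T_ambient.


Convert: T_ambient = 309.91 K = 36.76 C
margin = 177.95 - 36.76 = 141.19 C

141.19 C


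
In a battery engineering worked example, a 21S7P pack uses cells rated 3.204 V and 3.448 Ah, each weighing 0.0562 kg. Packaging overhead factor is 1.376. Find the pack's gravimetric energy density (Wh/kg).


Step 1: V_pack = 21 * 3.204 = 67.284 V
Step 2: C_pack = 7 * 3.448 = 24.136 Ah
Step 3: E_pack = V_pack * C_pack = 67.284 * 24.136 = 1624 Wh
Step 4: m_pack = 21 * 7 * 0.0562 * 1.376 = 11.368 kg
Step 5: ED = E_pack / m_pack = 1624 / 11.368 = 142.9 Wh/kg

142.9 Wh/kg


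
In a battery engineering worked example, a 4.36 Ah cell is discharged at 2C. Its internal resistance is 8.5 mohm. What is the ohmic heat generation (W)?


Convert: R = 8.5 mohm = 0.0085 ohm
Step 1: I = C_rate * capacity = 2 * 4.36 = 8.72 A
Step 2: Q = I^2 * R = 8.72^2 * 0.0085 = 76.038 * 0.0085 = 0.6463 W

0.6463 W


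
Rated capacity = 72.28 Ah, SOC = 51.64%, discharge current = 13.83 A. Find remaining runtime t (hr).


Step 1: remaining = SOC/100 * C_total = 51.64/100 * 72.28 = 37.325 Ah
Step 2: t = remaining / I = 37.325 / 13.83 = 2.699 hr

2.699 hr


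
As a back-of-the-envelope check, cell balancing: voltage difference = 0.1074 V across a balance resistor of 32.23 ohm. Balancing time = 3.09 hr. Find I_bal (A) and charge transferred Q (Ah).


I_bal = dV / R = 0.1074 / 32.23 = 0.0033323 A
Q = I_bal * t = 0.0033323 * 3.09 = 0.01030 Ah

I=0.0033323 A, Q=0.01030 Ah


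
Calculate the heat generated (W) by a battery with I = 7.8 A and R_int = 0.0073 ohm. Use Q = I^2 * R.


Q = I^2 * R = 7.8^2 * 0.0073 = 0.4441 W

0.4441 W


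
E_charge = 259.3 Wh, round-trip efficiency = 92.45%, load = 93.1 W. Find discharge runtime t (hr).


Step 1: E_discharge = eta/100 * E_charge = 92.45/100 * 259.3 = 239.72 Wh
Step 2: t = E_discharge / P = 239.72 / 93.1 = 2.575 hr

2.575 hr


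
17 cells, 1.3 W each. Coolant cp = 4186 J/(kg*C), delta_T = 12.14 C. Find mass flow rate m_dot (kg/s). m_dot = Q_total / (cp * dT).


Q_total = 17 * 1.3 = 22.1 W
m_dot = Q_total / (cp * dT) = 22.1 / (4186 * 12.14) = 4.349e-04 kg/s

4.349e-04 kg/s


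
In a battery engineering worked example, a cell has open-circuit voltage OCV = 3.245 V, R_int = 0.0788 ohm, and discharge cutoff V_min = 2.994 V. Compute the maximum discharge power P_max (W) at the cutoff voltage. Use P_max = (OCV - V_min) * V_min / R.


P_max = (OCV - V_min) * V_min / R = (3.245 - 2.994) * 2.994 / 0.0788 = 0.251 * 2.994 / 0.0788 = 9.537 W

9.537 W


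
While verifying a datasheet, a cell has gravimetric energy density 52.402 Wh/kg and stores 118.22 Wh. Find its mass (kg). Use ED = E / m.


m = E / ED = 118.22 / 52.402 = 2.256 kg

2.256 kg


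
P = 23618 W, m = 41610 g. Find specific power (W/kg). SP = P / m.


Convert: m = 41610 g = 41.61 kg
Specific power = 23618 W / 41.61 kg = 567.6 W/kg

567.6 W/kg


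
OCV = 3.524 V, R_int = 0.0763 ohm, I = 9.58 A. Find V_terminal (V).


V = OCV - I*R = 3.524 - 9.58 * 0.0763 = 2.793 V

2.793 V


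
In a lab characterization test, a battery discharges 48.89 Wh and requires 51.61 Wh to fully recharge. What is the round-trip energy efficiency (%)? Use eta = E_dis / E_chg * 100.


Round-trip efficiency = 48.89/51.61 * 100% = 94.73%

94.73%


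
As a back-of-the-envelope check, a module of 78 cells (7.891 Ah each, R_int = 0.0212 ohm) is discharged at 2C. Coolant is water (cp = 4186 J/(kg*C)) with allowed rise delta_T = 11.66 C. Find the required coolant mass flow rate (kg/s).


Step 1: I = 2 * 7.891 = 15.782 A
Step 2: Q_cell = I^2 * R = 15.782^2 * 0.0212 = 5.2803 W
Step 3: Q_total = 78 * 5.2803 = 411.86 W
Step 4: m_dot = Q_total / (cp * dT) = 411.86 / (4186 * 11.66) = 0.008438 kg/s

0.008438 kg/s


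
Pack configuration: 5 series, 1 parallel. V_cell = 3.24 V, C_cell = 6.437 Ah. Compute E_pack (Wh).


E = Ns * Vcell * Np * Ccell = 5 * 3.24 * 1 * 6.437 = 104.3 Wh

104.3 Wh


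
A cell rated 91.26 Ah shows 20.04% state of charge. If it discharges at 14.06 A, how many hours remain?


Step 1: remaining = SOC/100 * C_total = 20.04/100 * 91.26 = 18.289 Ah
Step 2: t = remaining / I = 18.289 / 14.06 = 1.301 hr

1.301 hr


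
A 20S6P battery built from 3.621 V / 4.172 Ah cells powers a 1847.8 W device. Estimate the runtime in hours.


Step 1: E_pack = Ns * V_cell * Np * C_cell = 20 * 3.621 * 6 * 4.172 = 1812.8 Wh
Step 2: t = E_pack / P = 1812.8 / 1847.8 = 0.9811 hr

0.9811 hr


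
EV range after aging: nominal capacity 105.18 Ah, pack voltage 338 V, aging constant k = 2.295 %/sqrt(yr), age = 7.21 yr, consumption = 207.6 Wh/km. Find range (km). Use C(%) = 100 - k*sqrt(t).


Step 1: capacity retention = 100 - 2.295 * sqrt(7.21) = 100 - 2.295 * 2.6851 = 93.838%
Step 2: C_now = 105.18 * 93.838/100 = 98.699 Ah
Step 3: E_pack = V * C_now = 338 * 98.699 = 33360 Wh
Step 4: range = E_pack / consumption = 33360 / 207.6 = 160.7 km

160.7 km


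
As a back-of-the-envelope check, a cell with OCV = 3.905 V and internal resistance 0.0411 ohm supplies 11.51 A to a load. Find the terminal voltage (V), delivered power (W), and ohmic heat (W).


Step 1: V_terminal = OCV - I*R = 3.905 - 11.51 * 0.0411 = 3.4319 V
Step 2: P_out = V_terminal * I = 3.4319 * 11.51 = 39.50 W
Step 3: Q = I^2 * R = 11.51^2 * 0.0411 = 5.445 W

V=3.4319 V, P=39.50 W, Q=5.445 W


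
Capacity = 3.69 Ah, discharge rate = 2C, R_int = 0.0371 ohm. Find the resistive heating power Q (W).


Step 1: I = C_rate * capacity = 2 * 3.69 = 7.38 A
Step 2: Q = I^2 * R = 7.38^2 * 0.0371 = 54.464 * 0.0371 = 2.021 W

2.021 W


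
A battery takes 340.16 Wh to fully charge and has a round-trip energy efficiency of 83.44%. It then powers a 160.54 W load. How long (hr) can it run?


Step 1: E_discharge = eta/100 * E_charge = 83.44/100 * 340.16 = 283.83 Wh
Step 2: t = E_discharge / P = 283.83 / 160.54 = 1.768 hr

1.768 hr


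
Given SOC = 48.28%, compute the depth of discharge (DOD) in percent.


DOD = 100 - SOC = 100 - 48.28 = 51.72%

51.72%


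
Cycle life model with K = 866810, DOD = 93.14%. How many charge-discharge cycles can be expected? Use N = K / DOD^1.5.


DOD^1.5 = 898.89
N = K / DOD^1.5 = 866810 / 898.89 = 964.3

964.3 cycles


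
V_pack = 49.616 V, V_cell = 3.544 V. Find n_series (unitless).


n = V_pack / V_cell = 49.616 / 3.544 = 14

14


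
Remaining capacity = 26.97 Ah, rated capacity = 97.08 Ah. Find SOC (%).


SOC% = 26.97 / 97.08 * 100 = 27.78%

27.78%


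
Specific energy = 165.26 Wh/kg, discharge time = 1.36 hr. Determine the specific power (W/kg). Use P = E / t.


P_specific = E / t = 165.26 / 1.36 = 121.5 W/kg

121.5 W/kg


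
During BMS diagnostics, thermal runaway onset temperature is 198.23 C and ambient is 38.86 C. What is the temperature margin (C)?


margin = T_onset - T_ambient = 198.23 - 38.86 = 159.37 C

159.37 C


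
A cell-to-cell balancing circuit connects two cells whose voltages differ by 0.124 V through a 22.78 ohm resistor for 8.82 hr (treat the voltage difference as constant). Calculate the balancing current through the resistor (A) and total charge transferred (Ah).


I_bal = dV / R = 0.124 / 22.78 = 0.0054434 A
Q = I_bal * t = 0.0054434 * 8.82 = 0.04801 Ah

I=0.0054434 A, Q=0.04801 Ah


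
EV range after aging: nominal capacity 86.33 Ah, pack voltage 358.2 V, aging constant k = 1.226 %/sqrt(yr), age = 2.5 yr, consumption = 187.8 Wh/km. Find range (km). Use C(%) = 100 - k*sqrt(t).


Step 1: capacity retention = 100 - 1.226 * sqrt(2.5) = 100 - 1.226 * 1.5811 = 98.062%
Step 2: C_now = 86.33 * 98.062/100 = 84.657 Ah
Step 3: E_pack = V * C_now = 358.2 * 84.657 = 30324 Wh
Step 4: range = E_pack / consumption = 30324 / 187.8 = 161.5 km

161.5 km


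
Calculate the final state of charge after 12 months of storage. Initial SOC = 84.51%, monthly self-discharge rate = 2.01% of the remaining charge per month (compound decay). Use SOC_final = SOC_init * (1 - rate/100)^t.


Monthly retention factor = 1 - 2.01/100 = 0.9799
Over 12 months: factor^12 = 0.78376
SOC_final = 84.51 * 0.78376 = 66.24%

66.24%


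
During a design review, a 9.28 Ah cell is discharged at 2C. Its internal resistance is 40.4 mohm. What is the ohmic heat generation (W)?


Convert: R = 40.4 mohm = 0.0404 ohm
Step 1: I = C_rate * capacity = 2 * 9.28 = 18.56 A
Step 2: Q = I^2 * R = 18.56^2 * 0.0404 = 344.47 * 0.0404 = 13.92 W

13.92 W


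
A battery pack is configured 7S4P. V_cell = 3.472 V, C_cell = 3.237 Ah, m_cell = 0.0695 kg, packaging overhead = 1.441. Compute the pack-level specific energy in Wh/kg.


Step 1: V_pack = 7 * 3.472 = 24.304 V
Step 2: C_pack = 4 * 3.237 = 12.948 Ah
Step 3: E_pack = V_pack * C_pack = 24.304 * 12.948 = 314.69 Wh
Step 4: m_pack = 7 * 4 * 0.0695 * 1.441 = 2.8042 kg
Step 5: ED = E_pack / m_pack = 314.69 / 2.8042 = 112.2 Wh/kg

112.2 Wh/kg


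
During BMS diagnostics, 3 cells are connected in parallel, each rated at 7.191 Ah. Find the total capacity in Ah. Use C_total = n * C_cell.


C_total = 3 * 7.191 = 21.573 Ah

21.573 Ah


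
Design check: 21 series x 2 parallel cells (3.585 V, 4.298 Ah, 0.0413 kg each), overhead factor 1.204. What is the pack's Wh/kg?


Step 1: V_pack = 21 * 3.585 = 75.285 V
Step 2: C_pack = 2 * 4.298 = 8.596 Ah
Step 3: E_pack = V_pack * C_pack = 75.285 * 8.596 = 647.15 Wh
Step 4: m_pack = 21 * 2 * 0.0413 * 1.204 = 2.0885 kg
Step 5: ED = E_pack / m_pack = 647.15 / 2.0885 = 309.9 Wh/kg

309.9 Wh/kg


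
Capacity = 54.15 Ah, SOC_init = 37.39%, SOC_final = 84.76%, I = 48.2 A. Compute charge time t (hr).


Step 1: dSOC = 84.76% - 37.39% = 47.37%
Step 2: delta_Ah = 54.15 * 47.37 / 100 = 25.651 Ah
Step 3: t = 25.651 / 48.2 = 0.5322 hr

0.5322 hr


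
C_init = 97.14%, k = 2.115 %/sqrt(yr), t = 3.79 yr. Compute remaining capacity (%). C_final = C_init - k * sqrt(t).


Step 1: sqrt(3.79 yr) = 1.9468
Step 2: drop = 2.115 * 1.9468 = 4.1175
Step 3: C_final = 97.14 - 4.1175 = 93.02%

93.02%


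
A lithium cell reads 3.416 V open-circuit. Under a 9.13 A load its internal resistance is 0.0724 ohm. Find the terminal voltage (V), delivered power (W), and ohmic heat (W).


Step 1: V_terminal = OCV - I*R = 3.416 - 9.13 * 0.0724 = 2.755 V
Step 2: P_out = V_terminal * I = 2.755 * 9.13 = 25.15 W
Step 3: Q = I^2 * R = 9.13^2 * 0.0724 = 6.035 W

V=2.755 V, P=25.15 W, Q=6.035 W


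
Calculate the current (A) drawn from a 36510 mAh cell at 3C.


Convert: capacity = 36510 mAh = 36.51 Ah
I = C_rate * capacity = 3 * 36.51 = 109.53 A

109.53 A


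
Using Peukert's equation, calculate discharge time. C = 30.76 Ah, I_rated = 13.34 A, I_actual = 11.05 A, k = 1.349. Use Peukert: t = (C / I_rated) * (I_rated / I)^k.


t_rated = C / I_rated = 30.76 / 13.34 = 2.3058 hr
(I_rated/I)^k = (1.2072)^1.349 = 1.2892
t = t_rated * (I_rated/I)^k = 2.3058 * 1.2892 = 2.973 hr

2.973 hr


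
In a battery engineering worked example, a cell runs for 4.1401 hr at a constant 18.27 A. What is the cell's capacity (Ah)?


C = I * t = 18.27 * 4.1401 = 75.64 Ah

75.64 Ah


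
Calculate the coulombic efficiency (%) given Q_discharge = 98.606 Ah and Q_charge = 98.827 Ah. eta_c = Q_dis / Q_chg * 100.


Coulombic efficiency = 98.606/98.827 * 100% = 99.78%

99.78%


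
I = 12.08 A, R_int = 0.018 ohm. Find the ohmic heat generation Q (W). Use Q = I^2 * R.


Q = I^2 * R = 12.08^2 * 0.018 = 2.627 W

2.627 W


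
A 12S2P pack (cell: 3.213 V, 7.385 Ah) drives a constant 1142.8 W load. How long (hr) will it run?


Step 1: E_pack = Ns * V_cell * Np * C_cell = 12 * 3.213 * 2 * 7.385 = 569.47 Wh
Step 2: t = E_pack / P = 569.47 / 1142.8 = 0.4983 hr

0.4983 hr


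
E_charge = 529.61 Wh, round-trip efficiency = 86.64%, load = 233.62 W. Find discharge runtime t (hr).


Step 1: E_discharge = eta/100 * E_charge = 86.64/100 * 529.61 = 458.85 Wh
Step 2: t = E_discharge / P = 458.85 / 233.62 = 1.964 hr

1.964 hr


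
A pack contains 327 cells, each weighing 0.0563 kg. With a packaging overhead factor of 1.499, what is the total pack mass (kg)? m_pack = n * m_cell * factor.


m_pack = n * m_cell * overhead = 327 * 0.0563 * 1.499 = 27.60 kg

27.60 kg


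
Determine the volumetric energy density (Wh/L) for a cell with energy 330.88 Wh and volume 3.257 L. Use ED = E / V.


ED = E / V = 330.88 / 3.257 = 101.6 Wh/L

101.6 Wh/L


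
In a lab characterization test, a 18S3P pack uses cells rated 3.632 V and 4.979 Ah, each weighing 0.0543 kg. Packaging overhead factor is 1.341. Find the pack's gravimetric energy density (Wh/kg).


Step 1: V_pack = 18 * 3.632 = 65.376 V
Step 2: C_pack = 3 * 4.979 = 14.937 Ah
Step 3: E_pack = V_pack * C_pack = 65.376 * 14.937 = 976.52 Wh
Step 4: m_pack = 18 * 3 * 0.0543 * 1.341 = 3.9321 kg
Step 5: ED = E_pack / m_pack = 976.52 / 3.9321 = 248.3 Wh/kg

248.3 Wh/kg


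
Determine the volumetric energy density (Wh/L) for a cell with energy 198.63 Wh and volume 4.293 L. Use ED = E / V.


Volumetric ED = 198.63 Wh / 4.293 L = 46.27 Wh/L

46.27 Wh/L


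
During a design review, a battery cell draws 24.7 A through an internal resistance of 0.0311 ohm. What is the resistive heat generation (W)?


Q = I^2 * R = 24.7^2 * 0.0311 = 18.97 W

18.97 W


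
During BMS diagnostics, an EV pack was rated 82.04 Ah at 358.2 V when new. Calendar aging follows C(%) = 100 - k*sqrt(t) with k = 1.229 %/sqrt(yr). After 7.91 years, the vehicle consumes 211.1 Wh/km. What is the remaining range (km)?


Step 1: capacity retention = 100 - 1.229 * sqrt(7.91) = 100 - 1.229 * 2.8125 = 96.543%
Step 2: C_now = 82.04 * 96.543/100 = 79.204 Ah
Step 3: E_pack = V * C_now = 358.2 * 79.204 = 28371 Wh
Step 4: range = E_pack / consumption = 28371 / 211.1 = 134.4 km

134.4 km


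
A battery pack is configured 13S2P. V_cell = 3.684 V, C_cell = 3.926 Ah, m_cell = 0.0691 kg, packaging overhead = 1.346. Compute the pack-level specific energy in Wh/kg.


Step 1: V_pack = 13 * 3.684 = 47.892 V
Step 2: C_pack = 2 * 3.926 = 7.852 Ah
Step 3: E_pack = V_pack * C_pack = 47.892 * 7.852 = 376.05 Wh
Step 4: m_pack = 13 * 2 * 0.0691 * 1.346 = 2.4182 kg
Step 5: ED = E_pack / m_pack = 376.05 / 2.4182 = 155.5 Wh/kg

155.5 Wh/kg


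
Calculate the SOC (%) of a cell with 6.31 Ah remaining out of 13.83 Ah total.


SOC = (remaining / total) * 100 = (6.31 / 13.83) * 100 = 45.63%

45.63%


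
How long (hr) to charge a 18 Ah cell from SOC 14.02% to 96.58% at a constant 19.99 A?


Step 1: dSOC = 96.58% - 14.02% = 82.56%
Step 2: delta_Ah = 18 * 82.56 / 100 = 14.861 Ah
Step 3: t = 14.861 / 19.99 = 0.7434 hr

0.7434 hr


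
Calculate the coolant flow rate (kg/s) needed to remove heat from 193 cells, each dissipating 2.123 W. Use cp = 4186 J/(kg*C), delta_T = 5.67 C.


Step 1: Total heat Q = 193 * 2.123 W = 409.74 W
Step 2: denom = cp * dT = 4186 * 5.67 = 23735
Step 3: m_dot = 409.74 / 23735 = 0.01726 kg/s

0.01726 kg/s


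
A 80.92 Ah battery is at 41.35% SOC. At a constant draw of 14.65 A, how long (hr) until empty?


Step 1: remaining = SOC/100 * C_total = 41.35/100 * 80.92 = 33.46 Ah
Step 2: t = remaining / I = 33.46 / 14.65 = 2.284 hr

2.284 hr


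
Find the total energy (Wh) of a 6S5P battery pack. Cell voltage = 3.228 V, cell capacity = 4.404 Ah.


E = Ns * Vcell * Np * Ccell = 6 * 3.228 * 5 * 4.404 = 426.5 Wh

426.5 Wh


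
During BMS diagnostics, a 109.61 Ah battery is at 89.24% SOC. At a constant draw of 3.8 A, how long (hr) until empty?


Step 1: remaining = SOC/100 * C_total = 89.24/100 * 109.61 = 97.816 Ah
Step 2: t = remaining / I = 97.816 / 3.8 = 25.74 hr

25.74 hr


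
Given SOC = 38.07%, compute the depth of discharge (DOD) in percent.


Complement of SOC: DOD = 100% - 38.07% = 61.93%

61.93%


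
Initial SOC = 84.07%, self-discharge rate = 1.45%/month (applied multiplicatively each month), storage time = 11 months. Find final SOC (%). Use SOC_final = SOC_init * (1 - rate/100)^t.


decay = (1 - 1.45/100)^11 = 0.85158
SOC_final = 84.07 * 0.85158 = 71.59%

71.59%


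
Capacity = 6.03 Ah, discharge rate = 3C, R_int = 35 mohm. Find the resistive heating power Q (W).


Convert: R = 35 mohm = 0.035 ohm
Step 1: I = C_rate * capacity = 3 * 6.03 = 18.09 A
Step 2: Q = I^2 * R = 18.09^2 * 0.035 = 327.25 * 0.035 = 11.45 W

11.45 W


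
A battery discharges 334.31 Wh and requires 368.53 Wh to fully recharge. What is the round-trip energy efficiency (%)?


Round-trip efficiency = 334.31/368.53 * 100% = 90.71%

90.71%


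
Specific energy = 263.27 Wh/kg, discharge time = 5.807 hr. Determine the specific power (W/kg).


Specific power = 263.27 Wh/kg / 5.807 hr = 45.34 W/kg

45.34 W/kg


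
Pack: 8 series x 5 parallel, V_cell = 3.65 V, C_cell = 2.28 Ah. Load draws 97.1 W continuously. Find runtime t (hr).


Step 1: E_pack = Ns * V_cell * Np * C_cell = 8 * 3.65 * 5 * 2.28 = 332.88 Wh
Step 2: t = E_pack / P = 332.88 / 97.1 = 3.428 hr

3.428 hr


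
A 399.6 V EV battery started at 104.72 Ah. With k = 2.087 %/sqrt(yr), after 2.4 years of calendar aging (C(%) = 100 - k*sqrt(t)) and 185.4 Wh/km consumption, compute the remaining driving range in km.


Step 1: capacity retention = 100 - 2.087 * sqrt(2.4) = 100 - 2.087 * 1.5492 = 96.767%
Step 2: C_now = 104.72 * 96.767/100 = 101.33 Ah
Step 3: E_pack = V * C_now = 399.6 * 101.33 = 40491 Wh
Step 4: range = E_pack / consumption = 40491 / 185.4 = 218.4 km

218.4 km


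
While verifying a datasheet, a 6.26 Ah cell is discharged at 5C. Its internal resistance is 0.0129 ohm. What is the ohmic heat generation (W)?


Step 1: I = C_rate * capacity = 5 * 6.26 = 31.3 A
Step 2: Q = I^2 * R = 31.3^2 * 0.0129 = 979.69 * 0.0129 = 12.64 W

12.64 W


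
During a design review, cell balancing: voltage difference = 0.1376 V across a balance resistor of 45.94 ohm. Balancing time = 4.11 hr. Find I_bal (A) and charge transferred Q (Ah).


First, Ohm's law: I_bal = 0.1376 V / 45.94 ohm = 0.0029952 A
Then Q = I * t = 0.0029952 A * 4.11 hr = 0.01231 Ah

I=0.0029952 A, Q=0.01231 Ah


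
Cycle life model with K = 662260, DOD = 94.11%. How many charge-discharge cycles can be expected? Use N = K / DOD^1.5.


DOD^1.5 = 912.96
N = K / DOD^1.5 = 662260 / 912.96 = 725.4

725.4 cycles


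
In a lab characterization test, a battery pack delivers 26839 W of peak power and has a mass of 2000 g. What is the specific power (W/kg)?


Convert: m = 2000 g = 2 kg
Specific power = 26839 W / 2 kg = 13420 W/kg

13420 W/kg


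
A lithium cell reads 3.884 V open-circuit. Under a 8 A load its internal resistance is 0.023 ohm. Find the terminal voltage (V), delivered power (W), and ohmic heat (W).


Step 1: V_terminal = OCV - I*R = 3.884 - 8 * 0.023 = 3.7 V
Step 2: P_out = V_terminal * I = 3.7 * 8 = 29.60 W
Step 3: Q = I^2 * R = 8^2 * 0.023 = 1.472 W

V=3.7 V, P=29.60 W, Q=1.472 W


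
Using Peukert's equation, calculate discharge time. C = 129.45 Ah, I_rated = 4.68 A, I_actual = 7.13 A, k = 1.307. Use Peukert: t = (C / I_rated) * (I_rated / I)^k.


Step 1: t_rated = C / I_rated = 129.45 / 4.68 = 27.66 hr
Step 2: ratio = 4.68 / 7.13 = 0.65638
Step 3: ratio^k = 0.65638^1.307 = 0.5768
Step 4: t = t_rated * ratio^k = 27.66 * 0.5768 = 15.95 hr

15.95 hr


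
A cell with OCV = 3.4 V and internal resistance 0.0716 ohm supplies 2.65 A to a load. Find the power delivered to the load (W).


Step 1: V_terminal = OCV - I*R = 3.4 - 2.65 * 0.0716 = 3.2103 V
Step 2: P_out = V_terminal * I = 3.2103 * 2.65 = 8.507 W

8.507 W


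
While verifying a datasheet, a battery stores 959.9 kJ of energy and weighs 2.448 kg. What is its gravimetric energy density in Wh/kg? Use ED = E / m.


Convert: E = 959.9 kJ = 266.64 Wh
ED = E / m = 266.64 / 2.448 = 108.9 Wh/kg

108.9 Wh/kg


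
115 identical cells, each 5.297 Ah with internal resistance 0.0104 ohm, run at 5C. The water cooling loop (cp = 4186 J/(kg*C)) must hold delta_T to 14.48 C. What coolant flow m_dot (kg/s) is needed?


Step 1: I = 5 * 5.297 = 26.485 A
Step 2: Q_cell = I^2 * R = 26.485^2 * 0.0104 = 7.2951 W
Step 3: Q_total = 115 * 7.2951 = 838.94 W
Step 4: m_dot = Q_total / (cp * dT) = 838.94 / (4186 * 14.48) = 0.01384 kg/s

0.01384 kg/s


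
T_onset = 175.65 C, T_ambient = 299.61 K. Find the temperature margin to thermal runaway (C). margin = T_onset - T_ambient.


Convert: T_ambient = 299.61 K = 26.46 C
margin = 175.65 - 26.46 = 149.19 C

149.19 C


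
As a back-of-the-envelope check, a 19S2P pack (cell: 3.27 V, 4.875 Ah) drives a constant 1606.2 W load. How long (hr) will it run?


Step 1: E_pack = Ns * V_cell * Np * C_cell = 19 * 3.27 * 2 * 4.875 = 605.77 Wh
Step 2: t = E_pack / P = 605.77 / 1606.2 = 0.3771 hr

0.3771 hr


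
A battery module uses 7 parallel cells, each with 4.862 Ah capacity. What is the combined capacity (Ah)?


Parallel capacities add: 7 * 4.862 Ah = 34.034 Ah

34.034 Ah


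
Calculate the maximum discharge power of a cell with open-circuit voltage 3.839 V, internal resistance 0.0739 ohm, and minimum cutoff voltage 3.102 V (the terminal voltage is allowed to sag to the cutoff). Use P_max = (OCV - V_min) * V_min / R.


P_max = (OCV - V_min) * V_min / R = (3.839 - 3.102) * 3.102 / 0.0739 = 0.737 * 3.102 / 0.0739 = 30.94 W

30.94 W


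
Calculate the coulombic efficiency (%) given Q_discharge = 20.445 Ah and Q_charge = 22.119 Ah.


Coulombic efficiency = 20.445/22.119 * 100% = 92.43%

92.43%


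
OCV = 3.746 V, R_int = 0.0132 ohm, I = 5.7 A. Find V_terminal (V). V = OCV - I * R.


V = OCV - I*R = 3.746 - 5.7 * 0.0132 = 3.671 V

3.671 V


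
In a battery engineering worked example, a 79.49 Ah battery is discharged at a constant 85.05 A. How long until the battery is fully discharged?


t = capacity / current = 79.49 / 85.05 = 0.9346 hr

0.9346 hr


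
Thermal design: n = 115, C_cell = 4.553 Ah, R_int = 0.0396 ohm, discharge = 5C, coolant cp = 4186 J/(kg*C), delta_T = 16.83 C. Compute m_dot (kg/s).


Step 1: I = 5 * 4.553 = 22.765 A
Step 2: Q_cell = I^2 * R = 22.765^2 * 0.0396 = 20.523 W
Step 3: Q_total = 115 * 20.523 = 2360.1 W
Step 4: m_dot = Q_total / (cp * dT) = 2360.1 / (4186 * 16.83) = 0.03350 kg/s

0.03350 kg/s


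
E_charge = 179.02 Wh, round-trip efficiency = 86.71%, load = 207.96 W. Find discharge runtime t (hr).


Step 1: E_discharge = eta/100 * E_charge = 86.71/100 * 179.02 = 155.23 Wh
Step 2: t = E_discharge / P = 155.23 / 207.96 = 0.7464 hr

0.7464 hr


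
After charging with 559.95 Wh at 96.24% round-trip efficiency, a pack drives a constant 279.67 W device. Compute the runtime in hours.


Step 1: E_discharge = eta/100 * E_charge = 96.24/100 * 559.95 = 538.9 Wh
Step 2: t = E_discharge / P = 538.9 / 279.67 = 1.927 hr

1.927 hr


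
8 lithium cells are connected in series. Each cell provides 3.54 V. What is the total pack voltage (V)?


Series voltages add: 8 * 3.54 V = 28.32 V

28.32 V


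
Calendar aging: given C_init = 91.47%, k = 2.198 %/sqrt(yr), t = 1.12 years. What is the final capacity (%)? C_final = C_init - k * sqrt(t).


sqrt(t) = sqrt(1.12) = 1.0583
C_final = 91.47 - 2.198 * 1.0583 = 89.14%

89.14%


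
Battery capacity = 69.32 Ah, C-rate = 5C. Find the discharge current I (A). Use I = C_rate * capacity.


I = C_rate * capacity = 5 * 69.32 = 346.6 A

346.6 A


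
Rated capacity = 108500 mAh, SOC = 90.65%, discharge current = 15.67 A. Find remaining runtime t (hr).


Convert: C_total = 108500 mAh = 108.5 Ah
Step 1: remaining = SOC/100 * C_total = 90.65/100 * 108.5 = 98.355 Ah
Step 2: t = remaining / I = 98.355 / 15.67 = 6.277 hr

6.277 hr


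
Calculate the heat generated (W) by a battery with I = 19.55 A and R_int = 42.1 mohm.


Convert: R = 42.1 mohm = 0.0421 ohm
Q = I^2 * R = 19.55^2 * 0.0421 = 16.09 W

16.09 W


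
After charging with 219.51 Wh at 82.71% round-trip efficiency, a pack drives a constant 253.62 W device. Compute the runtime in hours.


Step 1: E_discharge = eta/100 * E_charge = 82.71/100 * 219.51 = 181.56 Wh
Step 2: t = E_discharge / P = 181.56 / 253.62 = 0.7159 hr

0.7159 hr


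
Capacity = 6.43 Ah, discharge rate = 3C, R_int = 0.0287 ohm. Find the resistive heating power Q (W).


Step 1: I = C_rate * capacity = 3 * 6.43 = 19.29 A
Step 2: Q = I^2 * R = 19.29^2 * 0.0287 = 372.1 * 0.0287 = 10.68 W

10.68 W


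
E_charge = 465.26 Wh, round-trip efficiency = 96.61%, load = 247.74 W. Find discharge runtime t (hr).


Step 1: E_discharge = eta/100 * E_charge = 96.61/100 * 465.26 = 449.49 Wh
Step 2: t = E_discharge / P = 449.49 / 247.74 = 1.814 hr

1.814 hr


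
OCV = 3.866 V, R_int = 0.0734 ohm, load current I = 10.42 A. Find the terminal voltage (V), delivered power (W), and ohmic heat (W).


Step 1: V_terminal = OCV - I*R = 3.866 - 10.42 * 0.0734 = 3.1012 V
Step 2: P_out = V_terminal * I = 3.1012 * 10.42 = 32.31 W
Step 3: Q = I^2 * R = 10.42^2 * 0.0734 = 7.970 W

V=3.1012 V, P=32.31 W, Q=7.970 W


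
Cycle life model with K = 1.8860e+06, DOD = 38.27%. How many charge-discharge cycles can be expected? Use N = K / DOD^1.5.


DOD^1.5 = 236.75
N = K / DOD^1.5 = 1.8860e+06 / 236.75 = 7966

7966 cycles


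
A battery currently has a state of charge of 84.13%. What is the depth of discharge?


DOD = 100 - SOC = 100 - 84.13 = 15.87%

15.87%


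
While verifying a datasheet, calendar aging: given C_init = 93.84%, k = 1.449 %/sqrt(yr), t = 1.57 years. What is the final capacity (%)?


Step 1: sqrt(1.57 yr) = 1.253
Step 2: drop = 1.449 * 1.253 = 1.8156
Step 3: C_final = 93.84 - 1.8156 = 92.02%

92.02%


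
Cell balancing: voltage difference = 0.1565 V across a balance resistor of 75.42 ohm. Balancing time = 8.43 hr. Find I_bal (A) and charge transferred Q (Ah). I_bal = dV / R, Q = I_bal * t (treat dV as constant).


First, Ohm's law: I_bal = 0.1565 V / 75.42 ohm = 0.002075 A
Then Q = I * t = 0.002075 A * 8.43 hr = 0.01749 Ah

I=0.002075 A, Q=0.01749 Ah


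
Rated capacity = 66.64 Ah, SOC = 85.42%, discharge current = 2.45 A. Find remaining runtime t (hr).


Step 1: remaining = SOC/100 * C_total = 85.42/100 * 66.64 = 56.924 Ah
Step 2: t = remaining / I = 56.924 / 2.45 = 23.23 hr

23.23 hr


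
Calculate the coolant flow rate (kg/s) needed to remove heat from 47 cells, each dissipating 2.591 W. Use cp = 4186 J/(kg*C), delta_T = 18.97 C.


Q_total = 47 * 2.591 = 121.78 W
m_dot = Q_total / (cp * dT) = 121.78 / (4186 * 18.97) = 0.001534 kg/s

0.001534 kg/s


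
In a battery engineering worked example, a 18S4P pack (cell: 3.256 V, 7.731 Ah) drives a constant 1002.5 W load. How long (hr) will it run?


Step 1: E_pack = Ns * V_cell * Np * C_cell = 18 * 3.256 * 4 * 7.731 = 1812.4 Wh
Step 2: t = E_pack / P = 1812.4 / 1002.5 = 1.808 hr

1.808 hr


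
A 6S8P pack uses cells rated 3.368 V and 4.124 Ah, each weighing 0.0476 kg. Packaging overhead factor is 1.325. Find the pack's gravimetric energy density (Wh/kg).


Step 1: V_pack = 6 * 3.368 = 20.208 V
Step 2: C_pack = 8 * 4.124 = 32.992 Ah
Step 3: E_pack = V_pack * C_pack = 20.208 * 32.992 = 666.7 Wh
Step 4: m_pack = 6 * 8 * 0.0476 * 1.325 = 3.0274 kg
Step 5: ED = E_pack / m_pack = 666.7 / 3.0274 = 220.2 Wh/kg

220.2 Wh/kg


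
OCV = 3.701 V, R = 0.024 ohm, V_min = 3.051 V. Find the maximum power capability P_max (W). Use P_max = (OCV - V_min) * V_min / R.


P_max = (OCV - V_min) * V_min / R = (3.701 - 3.051) * 3.051 / 0.024 = 0.65 * 3.051 / 0.024 = 82.63 W

82.63 W


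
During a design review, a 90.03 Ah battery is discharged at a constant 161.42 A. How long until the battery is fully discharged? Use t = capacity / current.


Runtime = 90.03 Ah / 161.42 A = 0.5577 hr

0.5577 hr


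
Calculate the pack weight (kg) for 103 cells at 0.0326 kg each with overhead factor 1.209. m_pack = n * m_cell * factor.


Cell mass sum = 103 * 0.0326 = 3.3578 kg
With overhead 1.209: m_pack = 3.3578 * 1.209 = 4.060 kg

4.060 kg


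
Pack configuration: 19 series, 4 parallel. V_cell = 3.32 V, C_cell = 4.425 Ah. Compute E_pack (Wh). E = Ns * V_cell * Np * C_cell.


V_pack = 19 * 3.32 = 63.08 V
C_pack = 4 * 4.425 = 17.7 Ah
E = V_pack * C_pack = 63.08 * 17.7 = 1117 Wh

1117 Wh


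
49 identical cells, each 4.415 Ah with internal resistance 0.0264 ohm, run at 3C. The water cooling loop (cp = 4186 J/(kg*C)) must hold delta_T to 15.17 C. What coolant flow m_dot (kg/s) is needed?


Step 1: I = 3 * 4.415 = 13.245 A
Step 2: Q_cell = I^2 * R = 13.245^2 * 0.0264 = 4.6314 W
Step 3: Q_total = 49 * 4.6314 = 226.94 W
Step 4: m_dot = Q_total / (cp * dT) = 226.94 / (4186 * 15.17) = 0.003574 kg/s

0.003574 kg/s


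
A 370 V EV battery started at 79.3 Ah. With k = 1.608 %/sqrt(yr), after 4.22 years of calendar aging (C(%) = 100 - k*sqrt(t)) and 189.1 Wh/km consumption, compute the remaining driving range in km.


Step 1: capacity retention = 100 - 1.608 * sqrt(4.22) = 100 - 1.608 * 2.0543 = 96.697%
Step 2: C_now = 79.3 * 96.697/100 = 76.681 Ah
Step 3: E_pack = V * C_now = 370 * 76.681 = 28372 Wh
Step 4: range = E_pack / consumption = 28372 / 189.1 = 150.0 km

150.0 km


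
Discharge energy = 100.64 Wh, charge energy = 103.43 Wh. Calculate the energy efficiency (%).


eta_e = E_dis / E_chg * 100 = 100.64 / 103.43 * 100 = 97.30%

97.30%


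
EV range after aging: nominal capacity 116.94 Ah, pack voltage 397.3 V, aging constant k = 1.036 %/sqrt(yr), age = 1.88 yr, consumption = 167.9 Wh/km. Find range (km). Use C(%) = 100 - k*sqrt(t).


Step 1: capacity retention = 100 - 1.036 * sqrt(1.88) = 100 - 1.036 * 1.3711 = 98.58%
Step 2: C_now = 116.94 * 98.58/100 = 115.28 Ah
Step 3: E_pack = V * C_now = 397.3 * 115.28 = 45801 Wh
Step 4: range = E_pack / consumption = 45801 / 167.9 = 272.8 km

272.8 km


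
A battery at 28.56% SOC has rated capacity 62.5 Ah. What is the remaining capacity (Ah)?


remaining = SOC / 100 * total = 28.56 / 100 * 62.5 = 17.85 Ah

17.85 Ah


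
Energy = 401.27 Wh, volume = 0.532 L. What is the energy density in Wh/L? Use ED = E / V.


ED = E / V = 401.27 / 0.532 = 754.3 Wh/L

754.3 Wh/L


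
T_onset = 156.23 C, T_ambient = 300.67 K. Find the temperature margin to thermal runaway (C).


Convert: T_ambient = 300.67 K = 27.52 C
margin = 156.23 - 27.52 = 128.71 C

128.71 C


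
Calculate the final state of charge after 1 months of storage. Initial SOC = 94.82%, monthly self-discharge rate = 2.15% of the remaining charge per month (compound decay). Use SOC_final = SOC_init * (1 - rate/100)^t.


Monthly retention factor = 1 - 2.15/100 = 0.9785
Over 1 months: factor^1 = 0.9785
SOC_final = 94.82 * 0.9785 = 92.78%

92.78%


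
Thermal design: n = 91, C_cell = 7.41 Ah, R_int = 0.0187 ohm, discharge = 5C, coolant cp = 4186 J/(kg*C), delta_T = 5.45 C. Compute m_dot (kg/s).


Step 1: I = 5 * 7.41 = 37.05 A
Step 2: Q_cell = I^2 * R = 37.05^2 * 0.0187 = 25.67 W
Step 3: Q_total = 91 * 25.67 = 2336 W
Step 4: m_dot = Q_total / (cp * dT) = 2336 / (4186 * 5.45) = 0.1024 kg/s

0.1024 kg/s


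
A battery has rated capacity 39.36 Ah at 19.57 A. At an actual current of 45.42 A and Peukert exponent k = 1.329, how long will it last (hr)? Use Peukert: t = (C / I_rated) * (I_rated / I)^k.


t_rated = C / I_rated = 39.36 / 19.57 = 2.0112 hr
(I_rated/I)^k = (0.43087)^1.329 = 0.32662
t = t_rated * (I_rated/I)^k = 2.0112 * 0.32662 = 0.6569 hr

0.6569 hr


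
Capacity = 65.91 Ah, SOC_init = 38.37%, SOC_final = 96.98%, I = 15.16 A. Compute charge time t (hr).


delta_Ah = 65.91 * (96.98 - 38.37) / 100 = 38.63 Ah
t = delta_Ah / I = 38.63 / 15.16 = 2.548 hr

2.548 hr


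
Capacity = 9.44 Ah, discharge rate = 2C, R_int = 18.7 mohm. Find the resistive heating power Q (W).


Convert: R = 18.7 mohm = 0.0187 ohm
Step 1: I = C_rate * capacity = 2 * 9.44 = 18.88 A
Step 2: Q = I^2 * R = 18.88^2 * 0.0187 = 356.45 * 0.0187 = 6.666 W

6.666 W


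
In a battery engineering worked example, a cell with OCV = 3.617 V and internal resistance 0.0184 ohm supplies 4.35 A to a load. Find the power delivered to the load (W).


Step 1: V_terminal = OCV - I*R = 3.617 - 4.35 * 0.0184 = 3.537 V
Step 2: P_out = V_terminal * I = 3.537 * 4.35 = 15.39 W

15.39 W


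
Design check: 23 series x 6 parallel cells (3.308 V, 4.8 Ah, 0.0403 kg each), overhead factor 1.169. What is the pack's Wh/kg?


Step 1: V_pack = 23 * 3.308 = 76.084 V
Step 2: C_pack = 6 * 4.8 = 28.8 Ah
Step 3: E_pack = V_pack * C_pack = 76.084 * 28.8 = 2191.2 Wh
Step 4: m_pack = 23 * 6 * 0.0403 * 1.169 = 6.5013 kg
Step 5: ED = E_pack / m_pack = 2191.2 / 6.5013 = 337.0 Wh/kg

337.0 Wh/kg


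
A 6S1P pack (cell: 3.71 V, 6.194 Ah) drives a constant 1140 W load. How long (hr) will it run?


Step 1: E_pack = Ns * V_cell * Np * C_cell = 6 * 3.71 * 1 * 6.194 = 137.88 Wh
Step 2: t = E_pack / P = 137.88 / 1140 = 0.1209 hr

0.1209 hr


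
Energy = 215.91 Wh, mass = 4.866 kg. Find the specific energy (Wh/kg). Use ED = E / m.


ED = E / m = 215.91 / 4.866 = 44.37 Wh/kg

44.37 Wh/kg


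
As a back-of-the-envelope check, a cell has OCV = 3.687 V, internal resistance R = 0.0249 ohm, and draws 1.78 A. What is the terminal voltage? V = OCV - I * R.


IR drop = 1.78 * 0.0249 = 0.044322 V
V = 3.687 - 0.044322 = 3.643 V

3.643 V


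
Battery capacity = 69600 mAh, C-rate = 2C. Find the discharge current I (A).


Convert: capacity = 69600 mAh = 69.6 Ah
I = C_rate * capacity = 2 * 69.6 = 139.2 A

139.2 A


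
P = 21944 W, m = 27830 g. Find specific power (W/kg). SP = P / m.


Convert: m = 27830 g = 27.83 kg
Specific power = 21944 W / 27.83 kg = 788.5 W/kg

788.5 W/kg


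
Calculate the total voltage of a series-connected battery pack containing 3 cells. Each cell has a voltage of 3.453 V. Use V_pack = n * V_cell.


With 3 cells in series at 3.453 V each, V_pack = 10.359 V

10.359 V


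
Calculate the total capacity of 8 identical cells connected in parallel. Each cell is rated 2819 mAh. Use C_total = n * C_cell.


Convert: C_cell = 2819 mAh = 2.819 Ah
C_total = 8 * 2.819 = 22.552 Ah

22.552 Ah


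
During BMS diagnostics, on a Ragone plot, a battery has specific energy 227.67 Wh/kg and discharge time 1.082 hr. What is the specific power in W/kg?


Specific power = 227.67 Wh/kg / 1.082 hr = 210.4 W/kg

210.4 W/kg


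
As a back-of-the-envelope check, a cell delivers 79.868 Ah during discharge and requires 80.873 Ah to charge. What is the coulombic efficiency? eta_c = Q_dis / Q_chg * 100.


eta_c = Q_dis / Q_chg * 100 = 79.868 / 80.873 * 100 = 98.76%

98.76%


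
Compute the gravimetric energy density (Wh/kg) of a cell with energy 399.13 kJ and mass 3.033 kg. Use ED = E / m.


Convert: E = 399.13 kJ = 110.87 Wh
ED = E / m = 110.87 / 3.033 = 36.55 Wh/kg

36.55 Wh/kg


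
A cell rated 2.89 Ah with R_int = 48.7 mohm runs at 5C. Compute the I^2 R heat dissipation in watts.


Convert: R = 48.7 mohm = 0.0487 ohm
Step 1: I = C_rate * capacity = 5 * 2.89 = 14.45 A
Step 2: Q = I^2 * R = 14.45^2 * 0.0487 = 208.8 * 0.0487 = 10.17 W

10.17 W


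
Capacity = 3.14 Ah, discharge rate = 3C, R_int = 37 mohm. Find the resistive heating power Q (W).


Convert: R = 37 mohm = 0.037 ohm
Step 1: I = C_rate * capacity = 3 * 3.14 = 9.42 A
Step 2: Q = I^2 * R = 9.42^2 * 0.037 = 88.736 * 0.037 = 3.283 W

3.283 W


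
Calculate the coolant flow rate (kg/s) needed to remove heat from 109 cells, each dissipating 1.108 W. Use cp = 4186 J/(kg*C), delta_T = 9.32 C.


Q_total = 109 * 1.108 = 120.77 W
m_dot = Q_total / (cp * dT) = 120.77 / (4186 * 9.32) = 0.003096 kg/s

0.003096 kg/s


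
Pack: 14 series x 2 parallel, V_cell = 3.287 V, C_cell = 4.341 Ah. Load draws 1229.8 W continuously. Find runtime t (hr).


Step 1: E_pack = Ns * V_cell * Np * C_cell = 14 * 3.287 * 2 * 4.341 = 399.53 Wh
Step 2: t = E_pack / P = 399.53 / 1229.8 = 0.3249 hr

0.3249 hr


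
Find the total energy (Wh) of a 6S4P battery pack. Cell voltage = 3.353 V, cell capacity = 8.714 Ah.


V_pack = 6 * 3.353 = 20.118 V
C_pack = 4 * 8.714 = 34.856 Ah
E = V_pack * C_pack = 20.118 * 34.856 = 701.2 Wh

701.2 Wh


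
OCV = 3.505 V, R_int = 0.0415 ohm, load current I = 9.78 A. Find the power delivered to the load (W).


Step 1: V_terminal = OCV - I*R = 3.505 - 9.78 * 0.0415 = 3.0991 V
Step 2: P_out = V_terminal * I = 3.0991 * 9.78 = 30.31 W

30.31 W


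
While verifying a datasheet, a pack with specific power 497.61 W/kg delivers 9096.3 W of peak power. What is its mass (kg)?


m = P / SP = 9096.3 / 497.61 = 18.28 kg

18.28 kg


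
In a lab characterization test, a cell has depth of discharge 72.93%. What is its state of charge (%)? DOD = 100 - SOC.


SOC = 100 - DOD = 100 - 72.93 = 27.07%

27.07%


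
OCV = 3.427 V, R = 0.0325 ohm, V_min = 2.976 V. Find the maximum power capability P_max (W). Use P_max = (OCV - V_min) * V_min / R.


P_max = (OCV - V_min) * V_min / R = (3.427 - 2.976) * 2.976 / 0.0325 = 0.451 * 2.976 / 0.0325 = 41.30 W

41.30 W


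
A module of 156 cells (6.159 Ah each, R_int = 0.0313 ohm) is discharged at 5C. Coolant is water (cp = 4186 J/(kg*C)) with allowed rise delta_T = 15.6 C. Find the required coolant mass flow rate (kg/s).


Step 1: I = 5 * 6.159 = 30.795 A
Step 2: Q_cell = I^2 * R = 30.795^2 * 0.0313 = 29.683 W
Step 3: Q_total = 156 * 29.683 = 4630.5 W
Step 4: m_dot = Q_total / (cp * dT) = 4630.5 / (4186 * 15.6) = 0.07091 kg/s

0.07091 kg/s


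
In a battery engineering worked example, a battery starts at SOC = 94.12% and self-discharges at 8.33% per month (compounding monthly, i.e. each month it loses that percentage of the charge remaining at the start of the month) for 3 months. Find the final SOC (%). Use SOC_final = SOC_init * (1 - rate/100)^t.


decay = (1 - 8.33/100)^3 = 0.77034
SOC_final = 94.12 * 0.77034 = 72.50%

72.50%


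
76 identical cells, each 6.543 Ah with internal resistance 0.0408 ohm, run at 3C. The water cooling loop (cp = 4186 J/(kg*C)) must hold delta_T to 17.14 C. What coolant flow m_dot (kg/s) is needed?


Step 1: I = 3 * 6.543 = 19.629 A
Step 2: Q_cell = I^2 * R = 19.629^2 * 0.0408 = 15.72 W
Step 3: Q_total = 76 * 15.72 = 1194.7 W
Step 4: m_dot = Q_total / (cp * dT) = 1194.7 / (4186 * 17.14) = 0.01665 kg/s

0.01665 kg/s


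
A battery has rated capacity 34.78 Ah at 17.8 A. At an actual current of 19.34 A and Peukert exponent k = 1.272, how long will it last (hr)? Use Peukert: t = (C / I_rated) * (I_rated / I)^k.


Step 1: t_rated = C / I_rated = 34.78 / 17.8 = 1.9539 hr
Step 2: ratio = 17.8 / 19.34 = 0.92037
Step 3: ratio^k = 0.92037^1.272 = 0.89983
Step 4: t = t_rated * ratio^k = 1.9539 * 0.89983 = 1.758 hr

1.758 hr


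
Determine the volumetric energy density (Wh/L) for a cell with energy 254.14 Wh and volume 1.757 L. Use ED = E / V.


ED = E / V = 254.14 / 1.757 = 144.6 Wh/L

144.6 Wh/L


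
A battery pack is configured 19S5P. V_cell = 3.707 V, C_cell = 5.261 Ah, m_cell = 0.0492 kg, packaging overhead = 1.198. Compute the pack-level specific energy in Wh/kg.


Step 1: V_pack = 19 * 3.707 = 70.433 V
Step 2: C_pack = 5 * 5.261 = 26.305 Ah
Step 3: E_pack = V_pack * C_pack = 70.433 * 26.305 = 1852.7 Wh
Step 4: m_pack = 19 * 5 * 0.0492 * 1.198 = 5.5995 kg
Step 5: ED = E_pack / m_pack = 1852.7 / 5.5995 = 330.9 Wh/kg

330.9 Wh/kg
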